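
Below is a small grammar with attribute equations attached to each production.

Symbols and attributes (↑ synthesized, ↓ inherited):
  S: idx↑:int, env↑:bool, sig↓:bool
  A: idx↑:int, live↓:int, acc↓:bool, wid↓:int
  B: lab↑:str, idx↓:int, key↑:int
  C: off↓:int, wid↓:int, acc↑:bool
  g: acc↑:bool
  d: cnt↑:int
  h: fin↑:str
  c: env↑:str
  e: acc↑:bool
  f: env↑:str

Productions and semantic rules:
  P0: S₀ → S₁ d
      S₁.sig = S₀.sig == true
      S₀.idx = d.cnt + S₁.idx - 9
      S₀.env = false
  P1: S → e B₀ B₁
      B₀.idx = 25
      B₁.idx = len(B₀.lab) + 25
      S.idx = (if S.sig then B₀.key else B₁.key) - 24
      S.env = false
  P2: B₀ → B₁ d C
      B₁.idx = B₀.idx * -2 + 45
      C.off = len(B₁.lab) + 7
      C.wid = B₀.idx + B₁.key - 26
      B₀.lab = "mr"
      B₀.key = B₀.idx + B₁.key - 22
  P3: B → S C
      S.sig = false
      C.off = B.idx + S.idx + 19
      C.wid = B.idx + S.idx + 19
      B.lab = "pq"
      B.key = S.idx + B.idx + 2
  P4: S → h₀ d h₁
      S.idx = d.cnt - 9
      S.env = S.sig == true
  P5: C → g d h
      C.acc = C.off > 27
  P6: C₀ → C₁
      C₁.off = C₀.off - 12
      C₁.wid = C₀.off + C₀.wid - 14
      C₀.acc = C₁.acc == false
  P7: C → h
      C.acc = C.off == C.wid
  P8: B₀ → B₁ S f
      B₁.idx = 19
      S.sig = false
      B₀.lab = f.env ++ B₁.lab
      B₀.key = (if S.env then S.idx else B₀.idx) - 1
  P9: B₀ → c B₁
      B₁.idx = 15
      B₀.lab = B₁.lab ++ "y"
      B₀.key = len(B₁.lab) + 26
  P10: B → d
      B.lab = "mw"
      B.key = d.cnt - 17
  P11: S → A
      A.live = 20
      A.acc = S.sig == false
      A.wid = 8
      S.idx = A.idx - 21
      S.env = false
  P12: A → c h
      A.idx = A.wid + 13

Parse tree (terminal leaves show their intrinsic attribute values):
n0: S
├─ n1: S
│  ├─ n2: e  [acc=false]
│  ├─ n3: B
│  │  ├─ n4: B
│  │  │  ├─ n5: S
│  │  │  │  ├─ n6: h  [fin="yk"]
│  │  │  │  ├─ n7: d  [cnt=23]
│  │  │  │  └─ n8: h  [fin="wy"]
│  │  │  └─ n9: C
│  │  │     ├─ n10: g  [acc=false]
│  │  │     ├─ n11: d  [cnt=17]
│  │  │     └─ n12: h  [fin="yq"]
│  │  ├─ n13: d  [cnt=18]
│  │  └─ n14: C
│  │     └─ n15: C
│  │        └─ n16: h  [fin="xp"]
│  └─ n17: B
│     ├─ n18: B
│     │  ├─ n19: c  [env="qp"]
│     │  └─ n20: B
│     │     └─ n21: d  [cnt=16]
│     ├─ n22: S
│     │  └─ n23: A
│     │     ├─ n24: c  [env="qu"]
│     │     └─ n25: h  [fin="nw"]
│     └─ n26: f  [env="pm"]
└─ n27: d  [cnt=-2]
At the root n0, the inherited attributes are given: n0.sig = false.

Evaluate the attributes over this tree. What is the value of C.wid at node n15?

1. n0.sig = false  [given at root]
2. n1.sig = false  [S₀.sig == true]
3. n2.acc = false  [terminal]
4. n3.idx = 25  [25]
5. n4.idx = -5  [B₀.idx * -2 + 45]
6. n5.sig = false  [false]
7. n6.fin = "yk"  [terminal]
8. n7.cnt = 23  [terminal]
9. n8.fin = "wy"  [terminal]
10. n5.idx = 14  [d.cnt - 9]
11. n5.env = false  [S.sig == true]
12. n9.off = 28  [B.idx + S.idx + 19]
13. n9.wid = 28  [B.idx + S.idx + 19]
14. n10.acc = false  [terminal]
15. n11.cnt = 17  [terminal]
16. n12.fin = "yq"  [terminal]
17. n9.acc = true  [C.off > 27]
18. n4.lab = "pq"  ["pq"]
19. n4.key = 11  [S.idx + B.idx + 2]
20. n13.cnt = 18  [terminal]
21. n14.off = 9  [len(B₁.lab) + 7]
22. n14.wid = 10  [B₀.idx + B₁.key - 26]
23. n15.off = -3  [C₀.off - 12]
24. n15.wid = 5  [C₀.off + C₀.wid - 14]
25. n16.fin = "xp"  [terminal]
26. n15.acc = false  [C.off == C.wid]
27. n14.acc = true  [C₁.acc == false]
28. n3.lab = "mr"  ["mr"]
29. n3.key = 14  [B₀.idx + B₁.key - 22]
30. n17.idx = 27  [len(B₀.lab) + 25]
31. n18.idx = 19  [19]
32. n19.env = "qp"  [terminal]
33. n20.idx = 15  [15]
34. n21.cnt = 16  [terminal]
35. n20.lab = "mw"  ["mw"]
36. n20.key = -1  [d.cnt - 17]
37. n18.lab = "mwy"  [B₁.lab ++ "y"]
38. n18.key = 28  [len(B₁.lab) + 26]
39. n22.sig = false  [false]
40. n23.live = 20  [20]
41. n23.acc = true  [S.sig == false]
42. n23.wid = 8  [8]
43. n24.env = "qu"  [terminal]
44. n25.fin = "nw"  [terminal]
45. n23.idx = 21  [A.wid + 13]
46. n22.idx = 0  [A.idx - 21]
47. n22.env = false  [false]
48. n26.env = "pm"  [terminal]
49. n17.lab = "pmmwy"  [f.env ++ B₁.lab]
50. n17.key = 26  [(if S.env then S.idx else B₀.idx) - 1]
51. n1.idx = 2  [(if S.sig then B₀.key else B₁.key) - 24]
52. n1.env = false  [false]
53. n27.cnt = -2  [terminal]
54. n0.idx = -9  [d.cnt + S₁.idx - 9]
55. n0.env = false  [false]

5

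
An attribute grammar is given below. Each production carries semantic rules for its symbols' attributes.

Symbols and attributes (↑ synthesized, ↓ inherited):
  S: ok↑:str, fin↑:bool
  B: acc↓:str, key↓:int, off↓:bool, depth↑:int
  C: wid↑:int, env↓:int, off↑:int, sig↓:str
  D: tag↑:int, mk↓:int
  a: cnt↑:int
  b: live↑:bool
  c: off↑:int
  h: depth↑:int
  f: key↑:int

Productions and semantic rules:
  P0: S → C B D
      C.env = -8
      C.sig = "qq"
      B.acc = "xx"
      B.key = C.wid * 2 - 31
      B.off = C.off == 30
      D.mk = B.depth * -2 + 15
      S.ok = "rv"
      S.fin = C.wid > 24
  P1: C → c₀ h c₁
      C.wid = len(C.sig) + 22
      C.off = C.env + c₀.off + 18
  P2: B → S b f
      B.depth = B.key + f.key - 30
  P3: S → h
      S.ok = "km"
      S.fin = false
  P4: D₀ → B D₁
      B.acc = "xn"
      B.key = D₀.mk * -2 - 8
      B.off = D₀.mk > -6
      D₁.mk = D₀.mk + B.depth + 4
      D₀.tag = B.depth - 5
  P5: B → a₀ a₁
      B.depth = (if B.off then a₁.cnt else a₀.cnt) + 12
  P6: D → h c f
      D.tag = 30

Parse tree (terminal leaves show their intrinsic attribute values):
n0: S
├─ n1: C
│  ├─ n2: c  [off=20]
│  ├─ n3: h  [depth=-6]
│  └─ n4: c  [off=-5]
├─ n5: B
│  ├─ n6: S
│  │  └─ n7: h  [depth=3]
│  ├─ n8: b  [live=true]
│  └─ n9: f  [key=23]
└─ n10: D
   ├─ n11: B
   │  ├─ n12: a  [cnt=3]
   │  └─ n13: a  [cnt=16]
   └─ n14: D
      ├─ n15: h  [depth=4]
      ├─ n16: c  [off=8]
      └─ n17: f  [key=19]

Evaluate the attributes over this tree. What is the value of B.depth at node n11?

1. n1.env = -8  [-8]
2. n1.sig = "qq"  ["qq"]
3. n2.off = 20  [terminal]
4. n3.depth = -6  [terminal]
5. n4.off = -5  [terminal]
6. n1.wid = 24  [len(C.sig) + 22]
7. n1.off = 30  [C.env + c₀.off + 18]
8. n5.acc = "xx"  ["xx"]
9. n5.key = 17  [C.wid * 2 - 31]
10. n5.off = true  [C.off == 30]
11. n7.depth = 3  [terminal]
12. n6.ok = "km"  ["km"]
13. n6.fin = false  [false]
14. n8.live = true  [terminal]
15. n9.key = 23  [terminal]
16. n5.depth = 10  [B.key + f.key - 30]
17. n10.mk = -5  [B.depth * -2 + 15]
18. n11.acc = "xn"  ["xn"]
19. n11.key = 2  [D₀.mk * -2 - 8]
20. n11.off = true  [D₀.mk > -6]
21. n12.cnt = 3  [terminal]
22. n13.cnt = 16  [terminal]
23. n11.depth = 28  [(if B.off then a₁.cnt else a₀.cnt) + 12]
24. n14.mk = 27  [D₀.mk + B.depth + 4]
25. n15.depth = 4  [terminal]
26. n16.off = 8  [terminal]
27. n17.key = 19  [terminal]
28. n14.tag = 30  [30]
29. n10.tag = 23  [B.depth - 5]
30. n0.ok = "rv"  ["rv"]
31. n0.fin = false  [C.wid > 24]

28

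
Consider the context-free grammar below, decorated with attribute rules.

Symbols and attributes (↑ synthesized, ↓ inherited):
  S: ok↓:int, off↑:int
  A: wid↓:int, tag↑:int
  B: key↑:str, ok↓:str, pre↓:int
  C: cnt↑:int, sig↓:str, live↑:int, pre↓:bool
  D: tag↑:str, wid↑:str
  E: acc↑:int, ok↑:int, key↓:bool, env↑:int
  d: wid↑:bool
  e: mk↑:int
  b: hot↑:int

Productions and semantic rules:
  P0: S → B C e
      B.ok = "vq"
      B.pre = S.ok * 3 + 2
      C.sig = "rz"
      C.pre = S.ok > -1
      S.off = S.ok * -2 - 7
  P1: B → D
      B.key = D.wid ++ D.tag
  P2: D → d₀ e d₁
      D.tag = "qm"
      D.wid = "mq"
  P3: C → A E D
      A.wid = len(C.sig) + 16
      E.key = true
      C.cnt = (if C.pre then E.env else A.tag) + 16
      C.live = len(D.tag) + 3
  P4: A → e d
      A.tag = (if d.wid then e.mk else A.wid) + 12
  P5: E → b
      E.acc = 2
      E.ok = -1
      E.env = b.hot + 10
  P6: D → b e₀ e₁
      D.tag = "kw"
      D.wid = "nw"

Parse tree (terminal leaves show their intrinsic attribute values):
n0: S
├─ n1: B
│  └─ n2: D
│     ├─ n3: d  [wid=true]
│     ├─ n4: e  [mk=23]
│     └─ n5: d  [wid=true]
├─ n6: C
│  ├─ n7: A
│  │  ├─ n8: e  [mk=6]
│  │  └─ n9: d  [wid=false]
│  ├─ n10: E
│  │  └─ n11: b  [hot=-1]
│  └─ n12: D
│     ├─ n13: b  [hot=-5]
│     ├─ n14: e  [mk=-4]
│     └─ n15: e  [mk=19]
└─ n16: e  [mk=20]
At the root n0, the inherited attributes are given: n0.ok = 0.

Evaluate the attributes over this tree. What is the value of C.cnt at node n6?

1. n0.ok = 0  [given at root]
2. n1.ok = "vq"  ["vq"]
3. n1.pre = 2  [S.ok * 3 + 2]
4. n3.wid = true  [terminal]
5. n4.mk = 23  [terminal]
6. n5.wid = true  [terminal]
7. n2.tag = "qm"  ["qm"]
8. n2.wid = "mq"  ["mq"]
9. n1.key = "mqqm"  [D.wid ++ D.tag]
10. n6.sig = "rz"  ["rz"]
11. n6.pre = true  [S.ok > -1]
12. n7.wid = 18  [len(C.sig) + 16]
13. n8.mk = 6  [terminal]
14. n9.wid = false  [terminal]
15. n7.tag = 30  [(if d.wid then e.mk else A.wid) + 12]
16. n10.key = true  [true]
17. n11.hot = -1  [terminal]
18. n10.acc = 2  [2]
19. n10.ok = -1  [-1]
20. n10.env = 9  [b.hot + 10]
21. n13.hot = -5  [terminal]
22. n14.mk = -4  [terminal]
23. n15.mk = 19  [terminal]
24. n12.tag = "kw"  ["kw"]
25. n12.wid = "nw"  ["nw"]
26. n6.cnt = 25  [(if C.pre then E.env else A.tag) + 16]
27. n6.live = 5  [len(D.tag) + 3]
28. n16.mk = 20  [terminal]
29. n0.off = -7  [S.ok * -2 - 7]

25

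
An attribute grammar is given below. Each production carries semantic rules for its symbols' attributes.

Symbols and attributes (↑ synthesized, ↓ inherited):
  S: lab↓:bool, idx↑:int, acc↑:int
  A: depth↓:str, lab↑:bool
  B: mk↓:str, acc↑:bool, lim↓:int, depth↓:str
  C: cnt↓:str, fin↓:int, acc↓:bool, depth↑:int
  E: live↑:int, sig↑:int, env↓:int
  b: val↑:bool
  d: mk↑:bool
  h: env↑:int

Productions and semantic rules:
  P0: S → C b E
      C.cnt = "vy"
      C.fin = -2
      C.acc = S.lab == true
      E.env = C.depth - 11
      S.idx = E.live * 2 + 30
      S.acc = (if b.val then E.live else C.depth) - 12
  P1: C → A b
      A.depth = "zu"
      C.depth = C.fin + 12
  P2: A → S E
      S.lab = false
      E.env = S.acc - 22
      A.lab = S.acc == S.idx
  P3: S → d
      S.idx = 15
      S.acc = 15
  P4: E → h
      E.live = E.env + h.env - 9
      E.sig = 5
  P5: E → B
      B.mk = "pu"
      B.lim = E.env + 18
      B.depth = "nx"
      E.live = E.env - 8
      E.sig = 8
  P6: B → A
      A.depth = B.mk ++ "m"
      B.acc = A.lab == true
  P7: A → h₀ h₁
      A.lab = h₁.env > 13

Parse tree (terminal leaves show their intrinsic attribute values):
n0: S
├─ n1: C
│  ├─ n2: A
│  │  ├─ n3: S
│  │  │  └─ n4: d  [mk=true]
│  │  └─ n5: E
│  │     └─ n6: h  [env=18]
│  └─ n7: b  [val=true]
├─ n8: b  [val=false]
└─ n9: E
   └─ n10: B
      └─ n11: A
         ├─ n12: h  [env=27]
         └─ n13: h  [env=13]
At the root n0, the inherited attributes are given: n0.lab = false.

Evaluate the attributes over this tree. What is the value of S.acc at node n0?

1. n0.lab = false  [given at root]
2. n1.cnt = "vy"  ["vy"]
3. n1.fin = -2  [-2]
4. n1.acc = false  [S.lab == true]
5. n2.depth = "zu"  ["zu"]
6. n3.lab = false  [false]
7. n4.mk = true  [terminal]
8. n3.idx = 15  [15]
9. n3.acc = 15  [15]
10. n5.env = -7  [S.acc - 22]
11. n6.env = 18  [terminal]
12. n5.live = 2  [E.env + h.env - 9]
13. n5.sig = 5  [5]
14. n2.lab = true  [S.acc == S.idx]
15. n7.val = true  [terminal]
16. n1.depth = 10  [C.fin + 12]
17. n8.val = false  [terminal]
18. n9.env = -1  [C.depth - 11]
19. n10.mk = "pu"  ["pu"]
20. n10.lim = 17  [E.env + 18]
21. n10.depth = "nx"  ["nx"]
22. n11.depth = "pum"  [B.mk ++ "m"]
23. n12.env = 27  [terminal]
24. n13.env = 13  [terminal]
25. n11.lab = false  [h₁.env > 13]
26. n10.acc = false  [A.lab == true]
27. n9.live = -9  [E.env - 8]
28. n9.sig = 8  [8]
29. n0.idx = 12  [E.live * 2 + 30]
30. n0.acc = -2  [(if b.val then E.live else C.depth) - 12]

-2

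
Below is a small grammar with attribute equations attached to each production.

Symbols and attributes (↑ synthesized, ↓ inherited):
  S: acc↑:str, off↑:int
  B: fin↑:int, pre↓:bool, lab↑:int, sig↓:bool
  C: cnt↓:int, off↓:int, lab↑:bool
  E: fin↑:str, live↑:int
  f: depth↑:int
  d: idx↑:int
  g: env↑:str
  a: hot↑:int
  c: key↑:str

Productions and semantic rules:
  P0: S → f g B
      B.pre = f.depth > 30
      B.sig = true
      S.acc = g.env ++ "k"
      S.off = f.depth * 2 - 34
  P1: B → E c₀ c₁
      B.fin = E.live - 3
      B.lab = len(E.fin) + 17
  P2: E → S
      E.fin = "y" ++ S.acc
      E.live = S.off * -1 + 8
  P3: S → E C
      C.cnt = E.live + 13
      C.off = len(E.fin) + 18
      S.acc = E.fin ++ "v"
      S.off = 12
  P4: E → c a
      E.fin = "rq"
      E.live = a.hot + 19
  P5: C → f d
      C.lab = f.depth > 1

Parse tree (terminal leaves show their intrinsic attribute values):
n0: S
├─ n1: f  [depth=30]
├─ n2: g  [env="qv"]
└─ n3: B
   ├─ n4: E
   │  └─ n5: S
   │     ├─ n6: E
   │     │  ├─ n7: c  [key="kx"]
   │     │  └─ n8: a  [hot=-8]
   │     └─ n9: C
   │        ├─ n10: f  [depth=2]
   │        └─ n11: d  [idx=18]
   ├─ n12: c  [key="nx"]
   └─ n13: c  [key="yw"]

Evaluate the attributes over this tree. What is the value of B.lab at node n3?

1. n1.depth = 30  [terminal]
2. n2.env = "qv"  [terminal]
3. n3.pre = false  [f.depth > 30]
4. n3.sig = true  [true]
5. n7.key = "kx"  [terminal]
6. n8.hot = -8  [terminal]
7. n6.fin = "rq"  ["rq"]
8. n6.live = 11  [a.hot + 19]
9. n9.cnt = 24  [E.live + 13]
10. n9.off = 20  [len(E.fin) + 18]
11. n10.depth = 2  [terminal]
12. n11.idx = 18  [terminal]
13. n9.lab = true  [f.depth > 1]
14. n5.acc = "rqv"  [E.fin ++ "v"]
15. n5.off = 12  [12]
16. n4.fin = "yrqv"  ["y" ++ S.acc]
17. n4.live = -4  [S.off * -1 + 8]
18. n12.key = "nx"  [terminal]
19. n13.key = "yw"  [terminal]
20. n3.fin = -7  [E.live - 3]
21. n3.lab = 21  [len(E.fin) + 17]
22. n0.acc = "qvk"  [g.env ++ "k"]
23. n0.off = 26  [f.depth * 2 - 34]

21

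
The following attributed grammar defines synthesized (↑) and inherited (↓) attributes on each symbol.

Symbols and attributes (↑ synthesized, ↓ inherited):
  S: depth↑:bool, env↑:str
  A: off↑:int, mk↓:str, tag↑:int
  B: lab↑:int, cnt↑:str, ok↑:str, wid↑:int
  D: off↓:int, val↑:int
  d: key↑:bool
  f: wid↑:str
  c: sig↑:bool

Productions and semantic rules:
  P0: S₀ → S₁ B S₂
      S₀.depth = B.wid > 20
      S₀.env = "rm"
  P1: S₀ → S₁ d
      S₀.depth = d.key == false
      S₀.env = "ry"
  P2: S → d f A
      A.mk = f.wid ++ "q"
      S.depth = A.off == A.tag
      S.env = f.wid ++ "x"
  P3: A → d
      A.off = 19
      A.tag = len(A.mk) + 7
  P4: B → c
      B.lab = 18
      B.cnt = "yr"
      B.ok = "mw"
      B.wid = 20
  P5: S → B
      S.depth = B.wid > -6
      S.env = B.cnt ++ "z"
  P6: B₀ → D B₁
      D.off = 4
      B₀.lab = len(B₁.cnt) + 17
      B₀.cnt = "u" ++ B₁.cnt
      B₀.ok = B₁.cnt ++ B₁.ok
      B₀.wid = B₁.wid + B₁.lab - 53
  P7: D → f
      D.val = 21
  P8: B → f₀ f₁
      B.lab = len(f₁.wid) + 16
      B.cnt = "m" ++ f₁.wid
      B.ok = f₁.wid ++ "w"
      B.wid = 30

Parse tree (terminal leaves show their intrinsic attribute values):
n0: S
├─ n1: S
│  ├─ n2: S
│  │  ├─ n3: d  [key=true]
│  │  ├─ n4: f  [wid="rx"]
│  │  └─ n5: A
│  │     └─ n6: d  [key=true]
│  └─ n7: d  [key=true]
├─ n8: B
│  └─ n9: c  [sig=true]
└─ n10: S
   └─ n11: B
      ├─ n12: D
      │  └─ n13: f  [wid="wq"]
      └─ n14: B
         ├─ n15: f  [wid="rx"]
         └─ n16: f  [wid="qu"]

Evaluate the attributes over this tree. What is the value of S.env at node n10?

1. n3.key = true  [terminal]
2. n4.wid = "rx"  [terminal]
3. n5.mk = "rxq"  [f.wid ++ "q"]
4. n6.key = true  [terminal]
5. n5.off = 19  [19]
6. n5.tag = 10  [len(A.mk) + 7]
7. n2.depth = false  [A.off == A.tag]
8. n2.env = "rxx"  [f.wid ++ "x"]
9. n7.key = true  [terminal]
10. n1.depth = false  [d.key == false]
11. n1.env = "ry"  ["ry"]
12. n9.sig = true  [terminal]
13. n8.lab = 18  [18]
14. n8.cnt = "yr"  ["yr"]
15. n8.ok = "mw"  ["mw"]
16. n8.wid = 20  [20]
17. n12.off = 4  [4]
18. n13.wid = "wq"  [terminal]
19. n12.val = 21  [21]
20. n15.wid = "rx"  [terminal]
21. n16.wid = "qu"  [terminal]
22. n14.lab = 18  [len(f₁.wid) + 16]
23. n14.cnt = "mqu"  ["m" ++ f₁.wid]
24. n14.ok = "quw"  [f₁.wid ++ "w"]
25. n14.wid = 30  [30]
26. n11.lab = 20  [len(B₁.cnt) + 17]
27. n11.cnt = "umqu"  ["u" ++ B₁.cnt]
28. n11.ok = "mququw"  [B₁.cnt ++ B₁.ok]
29. n11.wid = -5  [B₁.wid + B₁.lab - 53]
30. n10.depth = true  [B.wid > -6]
31. n10.env = "umquz"  [B.cnt ++ "z"]
32. n0.depth = false  [B.wid > 20]
33. n0.env = "rm"  ["rm"]

"umquz"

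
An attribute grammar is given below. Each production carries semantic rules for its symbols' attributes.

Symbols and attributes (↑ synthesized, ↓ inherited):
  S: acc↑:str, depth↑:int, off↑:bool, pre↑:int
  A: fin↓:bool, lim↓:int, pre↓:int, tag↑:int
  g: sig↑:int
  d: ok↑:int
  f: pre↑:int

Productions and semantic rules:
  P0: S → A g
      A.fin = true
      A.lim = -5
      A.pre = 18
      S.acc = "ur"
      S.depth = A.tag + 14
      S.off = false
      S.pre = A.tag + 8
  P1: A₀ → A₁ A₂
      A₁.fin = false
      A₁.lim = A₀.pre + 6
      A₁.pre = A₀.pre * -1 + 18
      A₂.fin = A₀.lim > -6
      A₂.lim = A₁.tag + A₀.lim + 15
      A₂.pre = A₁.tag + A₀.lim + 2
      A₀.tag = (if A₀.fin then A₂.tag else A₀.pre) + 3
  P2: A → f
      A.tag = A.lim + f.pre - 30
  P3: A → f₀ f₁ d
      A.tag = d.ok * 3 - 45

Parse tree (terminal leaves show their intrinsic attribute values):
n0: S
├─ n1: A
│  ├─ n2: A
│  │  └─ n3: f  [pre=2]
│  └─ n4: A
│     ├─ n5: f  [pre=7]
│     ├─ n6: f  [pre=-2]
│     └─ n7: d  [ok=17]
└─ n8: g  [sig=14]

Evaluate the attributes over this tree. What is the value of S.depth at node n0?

1. n1.fin = true  [true]
2. n1.lim = -5  [-5]
3. n1.pre = 18  [18]
4. n2.fin = false  [false]
5. n2.lim = 24  [A₀.pre + 6]
6. n2.pre = 0  [A₀.pre * -1 + 18]
7. n3.pre = 2  [terminal]
8. n2.tag = -4  [A.lim + f.pre - 30]
9. n4.fin = true  [A₀.lim > -6]
10. n4.lim = 6  [A₁.tag + A₀.lim + 15]
11. n4.pre = -7  [A₁.tag + A₀.lim + 2]
12. n5.pre = 7  [terminal]
13. n6.pre = -2  [terminal]
14. n7.ok = 17  [terminal]
15. n4.tag = 6  [d.ok * 3 - 45]
16. n1.tag = 9  [(if A₀.fin then A₂.tag else A₀.pre) + 3]
17. n8.sig = 14  [terminal]
18. n0.acc = "ur"  ["ur"]
19. n0.depth = 23  [A.tag + 14]
20. n0.off = false  [false]
21. n0.pre = 17  [A.tag + 8]

23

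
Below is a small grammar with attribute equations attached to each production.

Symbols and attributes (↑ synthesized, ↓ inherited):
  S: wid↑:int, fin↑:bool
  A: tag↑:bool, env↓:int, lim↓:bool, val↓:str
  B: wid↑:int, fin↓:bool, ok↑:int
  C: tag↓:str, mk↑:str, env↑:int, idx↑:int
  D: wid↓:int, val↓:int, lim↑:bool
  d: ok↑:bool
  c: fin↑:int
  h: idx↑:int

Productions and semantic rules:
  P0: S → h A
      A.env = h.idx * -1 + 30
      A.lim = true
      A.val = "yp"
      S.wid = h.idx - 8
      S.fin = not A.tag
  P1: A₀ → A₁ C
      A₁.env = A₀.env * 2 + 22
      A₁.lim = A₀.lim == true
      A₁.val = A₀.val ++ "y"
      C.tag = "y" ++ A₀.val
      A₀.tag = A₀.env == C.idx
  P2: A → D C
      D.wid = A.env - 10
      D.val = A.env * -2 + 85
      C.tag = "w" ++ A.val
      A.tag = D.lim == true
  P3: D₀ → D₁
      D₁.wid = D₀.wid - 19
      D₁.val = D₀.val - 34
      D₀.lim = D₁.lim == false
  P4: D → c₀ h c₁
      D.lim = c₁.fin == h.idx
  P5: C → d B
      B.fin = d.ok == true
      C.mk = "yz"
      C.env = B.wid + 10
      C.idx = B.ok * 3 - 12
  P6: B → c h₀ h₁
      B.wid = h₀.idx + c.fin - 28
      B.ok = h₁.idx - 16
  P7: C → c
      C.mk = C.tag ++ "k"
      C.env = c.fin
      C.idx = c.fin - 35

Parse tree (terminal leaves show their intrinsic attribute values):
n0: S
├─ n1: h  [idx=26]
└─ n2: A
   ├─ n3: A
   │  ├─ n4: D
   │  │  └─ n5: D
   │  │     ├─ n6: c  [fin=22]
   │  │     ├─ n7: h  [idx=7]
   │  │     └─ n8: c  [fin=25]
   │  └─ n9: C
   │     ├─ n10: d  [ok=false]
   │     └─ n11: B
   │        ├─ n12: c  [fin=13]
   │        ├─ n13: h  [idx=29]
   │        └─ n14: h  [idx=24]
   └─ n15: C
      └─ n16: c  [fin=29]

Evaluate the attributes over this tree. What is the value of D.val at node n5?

1. n1.idx = 26  [terminal]
2. n2.env = 4  [h.idx * -1 + 30]
3. n2.lim = true  [true]
4. n2.val = "yp"  ["yp"]
5. n3.env = 30  [A₀.env * 2 + 22]
6. n3.lim = true  [A₀.lim == true]
7. n3.val = "ypy"  [A₀.val ++ "y"]
8. n4.wid = 20  [A.env - 10]
9. n4.val = 25  [A.env * -2 + 85]
10. n5.wid = 1  [D₀.wid - 19]
11. n5.val = -9  [D₀.val - 34]
12. n6.fin = 22  [terminal]
13. n7.idx = 7  [terminal]
14. n8.fin = 25  [terminal]
15. n5.lim = false  [c₁.fin == h.idx]
16. n4.lim = true  [D₁.lim == false]
17. n9.tag = "wypy"  ["w" ++ A.val]
18. n10.ok = false  [terminal]
19. n11.fin = false  [d.ok == true]
20. n12.fin = 13  [terminal]
21. n13.idx = 29  [terminal]
22. n14.idx = 24  [terminal]
23. n11.wid = 14  [h₀.idx + c.fin - 28]
24. n11.ok = 8  [h₁.idx - 16]
25. n9.mk = "yz"  ["yz"]
26. n9.env = 24  [B.wid + 10]
27. n9.idx = 12  [B.ok * 3 - 12]
28. n3.tag = true  [D.lim == true]
29. n15.tag = "yyp"  ["y" ++ A₀.val]
30. n16.fin = 29  [terminal]
31. n15.mk = "yypk"  [C.tag ++ "k"]
32. n15.env = 29  [c.fin]
33. n15.idx = -6  [c.fin - 35]
34. n2.tag = false  [A₀.env == C.idx]
35. n0.wid = 18  [h.idx - 8]
36. n0.fin = true  [not A.tag]

-9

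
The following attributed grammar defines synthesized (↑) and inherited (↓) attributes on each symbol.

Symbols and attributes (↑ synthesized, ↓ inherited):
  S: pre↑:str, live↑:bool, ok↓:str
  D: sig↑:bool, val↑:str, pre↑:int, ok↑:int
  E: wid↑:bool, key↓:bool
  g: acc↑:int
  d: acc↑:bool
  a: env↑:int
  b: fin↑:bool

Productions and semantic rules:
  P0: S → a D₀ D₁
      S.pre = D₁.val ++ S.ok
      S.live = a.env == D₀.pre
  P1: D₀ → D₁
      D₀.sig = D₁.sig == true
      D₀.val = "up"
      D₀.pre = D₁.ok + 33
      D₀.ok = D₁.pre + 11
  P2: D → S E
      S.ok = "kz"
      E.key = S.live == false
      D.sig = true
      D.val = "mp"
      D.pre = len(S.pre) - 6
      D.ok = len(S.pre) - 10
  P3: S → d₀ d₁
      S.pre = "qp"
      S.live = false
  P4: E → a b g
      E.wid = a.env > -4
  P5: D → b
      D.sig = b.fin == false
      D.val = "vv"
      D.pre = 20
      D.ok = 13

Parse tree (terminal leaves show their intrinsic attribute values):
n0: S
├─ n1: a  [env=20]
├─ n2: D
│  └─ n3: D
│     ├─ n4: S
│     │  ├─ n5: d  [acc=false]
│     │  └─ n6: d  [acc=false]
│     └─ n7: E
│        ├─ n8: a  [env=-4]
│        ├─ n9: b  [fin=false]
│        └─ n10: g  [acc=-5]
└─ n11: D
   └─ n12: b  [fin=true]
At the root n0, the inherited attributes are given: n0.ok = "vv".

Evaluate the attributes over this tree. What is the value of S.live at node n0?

1. n0.ok = "vv"  [given at root]
2. n1.env = 20  [terminal]
3. n4.ok = "kz"  ["kz"]
4. n5.acc = false  [terminal]
5. n6.acc = false  [terminal]
6. n4.pre = "qp"  ["qp"]
7. n4.live = false  [false]
8. n7.key = true  [S.live == false]
9. n8.env = -4  [terminal]
10. n9.fin = false  [terminal]
11. n10.acc = -5  [terminal]
12. n7.wid = false  [a.env > -4]
13. n3.sig = true  [true]
14. n3.val = "mp"  ["mp"]
15. n3.pre = -4  [len(S.pre) - 6]
16. n3.ok = -8  [len(S.pre) - 10]
17. n2.sig = true  [D₁.sig == true]
18. n2.val = "up"  ["up"]
19. n2.pre = 25  [D₁.ok + 33]
20. n2.ok = 7  [D₁.pre + 11]
21. n12.fin = true  [terminal]
22. n11.sig = false  [b.fin == false]
23. n11.val = "vv"  ["vv"]
24. n11.pre = 20  [20]
25. n11.ok = 13  [13]
26. n0.pre = "vvvv"  [D₁.val ++ S.ok]
27. n0.live = false  [a.env == D₀.pre]

false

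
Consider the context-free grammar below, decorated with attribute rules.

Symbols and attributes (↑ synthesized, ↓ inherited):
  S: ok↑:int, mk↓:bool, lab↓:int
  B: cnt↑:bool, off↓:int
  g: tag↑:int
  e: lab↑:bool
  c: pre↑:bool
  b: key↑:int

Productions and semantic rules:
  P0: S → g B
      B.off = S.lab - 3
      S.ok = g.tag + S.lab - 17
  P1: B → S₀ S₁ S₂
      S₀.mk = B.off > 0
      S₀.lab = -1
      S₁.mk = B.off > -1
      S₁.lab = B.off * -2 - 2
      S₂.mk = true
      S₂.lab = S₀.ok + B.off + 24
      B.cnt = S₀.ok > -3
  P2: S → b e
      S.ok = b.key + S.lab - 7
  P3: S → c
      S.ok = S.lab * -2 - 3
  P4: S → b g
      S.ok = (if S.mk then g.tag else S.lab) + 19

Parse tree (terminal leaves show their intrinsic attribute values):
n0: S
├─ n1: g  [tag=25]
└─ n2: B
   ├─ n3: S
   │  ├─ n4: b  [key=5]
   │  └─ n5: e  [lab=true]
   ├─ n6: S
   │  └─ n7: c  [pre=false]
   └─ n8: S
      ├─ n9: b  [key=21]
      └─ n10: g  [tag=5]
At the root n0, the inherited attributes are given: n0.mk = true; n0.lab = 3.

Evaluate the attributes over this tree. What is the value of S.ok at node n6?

1. n0.mk = true  [given at root]
2. n0.lab = 3  [given at root]
3. n1.tag = 25  [terminal]
4. n2.off = 0  [S.lab - 3]
5. n3.mk = false  [B.off > 0]
6. n3.lab = -1  [-1]
7. n4.key = 5  [terminal]
8. n5.lab = true  [terminal]
9. n3.ok = -3  [b.key + S.lab - 7]
10. n6.mk = true  [B.off > -1]
11. n6.lab = -2  [B.off * -2 - 2]
12. n7.pre = false  [terminal]
13. n6.ok = 1  [S.lab * -2 - 3]
14. n8.mk = true  [true]
15. n8.lab = 21  [S₀.ok + B.off + 24]
16. n9.key = 21  [terminal]
17. n10.tag = 5  [terminal]
18. n8.ok = 24  [(if S.mk then g.tag else S.lab) + 19]
19. n2.cnt = false  [S₀.ok > -3]
20. n0.ok = 11  [g.tag + S.lab - 17]

1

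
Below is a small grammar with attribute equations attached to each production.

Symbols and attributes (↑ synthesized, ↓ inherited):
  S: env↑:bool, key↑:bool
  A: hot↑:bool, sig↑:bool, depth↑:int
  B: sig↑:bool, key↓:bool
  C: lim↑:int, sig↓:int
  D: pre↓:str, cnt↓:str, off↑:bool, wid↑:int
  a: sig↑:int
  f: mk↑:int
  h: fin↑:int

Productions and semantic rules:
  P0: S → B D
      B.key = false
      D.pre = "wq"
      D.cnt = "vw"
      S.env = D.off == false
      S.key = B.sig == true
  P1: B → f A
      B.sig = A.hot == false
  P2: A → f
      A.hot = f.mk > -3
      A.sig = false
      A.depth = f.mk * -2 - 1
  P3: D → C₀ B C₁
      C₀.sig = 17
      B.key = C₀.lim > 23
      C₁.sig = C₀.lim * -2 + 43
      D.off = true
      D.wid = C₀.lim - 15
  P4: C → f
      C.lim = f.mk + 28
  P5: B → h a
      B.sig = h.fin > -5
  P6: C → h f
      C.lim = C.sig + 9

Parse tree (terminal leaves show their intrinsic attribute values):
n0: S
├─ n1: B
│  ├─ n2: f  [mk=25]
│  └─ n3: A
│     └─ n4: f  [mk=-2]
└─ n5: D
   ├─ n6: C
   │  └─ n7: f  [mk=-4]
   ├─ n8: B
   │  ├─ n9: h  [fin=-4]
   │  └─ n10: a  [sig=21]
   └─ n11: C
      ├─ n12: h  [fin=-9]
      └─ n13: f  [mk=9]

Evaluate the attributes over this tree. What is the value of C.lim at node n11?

1. n1.key = false  [false]
2. n2.mk = 25  [terminal]
3. n4.mk = -2  [terminal]
4. n3.hot = true  [f.mk > -3]
5. n3.sig = false  [false]
6. n3.depth = 3  [f.mk * -2 - 1]
7. n1.sig = false  [A.hot == false]
8. n5.pre = "wq"  ["wq"]
9. n5.cnt = "vw"  ["vw"]
10. n6.sig = 17  [17]
11. n7.mk = -4  [terminal]
12. n6.lim = 24  [f.mk + 28]
13. n8.key = true  [C₀.lim > 23]
14. n9.fin = -4  [terminal]
15. n10.sig = 21  [terminal]
16. n8.sig = true  [h.fin > -5]
17. n11.sig = -5  [C₀.lim * -2 + 43]
18. n12.fin = -9  [terminal]
19. n13.mk = 9  [terminal]
20. n11.lim = 4  [C.sig + 9]
21. n5.off = true  [true]
22. n5.wid = 9  [C₀.lim - 15]
23. n0.env = false  [D.off == false]
24. n0.key = false  [B.sig == true]

4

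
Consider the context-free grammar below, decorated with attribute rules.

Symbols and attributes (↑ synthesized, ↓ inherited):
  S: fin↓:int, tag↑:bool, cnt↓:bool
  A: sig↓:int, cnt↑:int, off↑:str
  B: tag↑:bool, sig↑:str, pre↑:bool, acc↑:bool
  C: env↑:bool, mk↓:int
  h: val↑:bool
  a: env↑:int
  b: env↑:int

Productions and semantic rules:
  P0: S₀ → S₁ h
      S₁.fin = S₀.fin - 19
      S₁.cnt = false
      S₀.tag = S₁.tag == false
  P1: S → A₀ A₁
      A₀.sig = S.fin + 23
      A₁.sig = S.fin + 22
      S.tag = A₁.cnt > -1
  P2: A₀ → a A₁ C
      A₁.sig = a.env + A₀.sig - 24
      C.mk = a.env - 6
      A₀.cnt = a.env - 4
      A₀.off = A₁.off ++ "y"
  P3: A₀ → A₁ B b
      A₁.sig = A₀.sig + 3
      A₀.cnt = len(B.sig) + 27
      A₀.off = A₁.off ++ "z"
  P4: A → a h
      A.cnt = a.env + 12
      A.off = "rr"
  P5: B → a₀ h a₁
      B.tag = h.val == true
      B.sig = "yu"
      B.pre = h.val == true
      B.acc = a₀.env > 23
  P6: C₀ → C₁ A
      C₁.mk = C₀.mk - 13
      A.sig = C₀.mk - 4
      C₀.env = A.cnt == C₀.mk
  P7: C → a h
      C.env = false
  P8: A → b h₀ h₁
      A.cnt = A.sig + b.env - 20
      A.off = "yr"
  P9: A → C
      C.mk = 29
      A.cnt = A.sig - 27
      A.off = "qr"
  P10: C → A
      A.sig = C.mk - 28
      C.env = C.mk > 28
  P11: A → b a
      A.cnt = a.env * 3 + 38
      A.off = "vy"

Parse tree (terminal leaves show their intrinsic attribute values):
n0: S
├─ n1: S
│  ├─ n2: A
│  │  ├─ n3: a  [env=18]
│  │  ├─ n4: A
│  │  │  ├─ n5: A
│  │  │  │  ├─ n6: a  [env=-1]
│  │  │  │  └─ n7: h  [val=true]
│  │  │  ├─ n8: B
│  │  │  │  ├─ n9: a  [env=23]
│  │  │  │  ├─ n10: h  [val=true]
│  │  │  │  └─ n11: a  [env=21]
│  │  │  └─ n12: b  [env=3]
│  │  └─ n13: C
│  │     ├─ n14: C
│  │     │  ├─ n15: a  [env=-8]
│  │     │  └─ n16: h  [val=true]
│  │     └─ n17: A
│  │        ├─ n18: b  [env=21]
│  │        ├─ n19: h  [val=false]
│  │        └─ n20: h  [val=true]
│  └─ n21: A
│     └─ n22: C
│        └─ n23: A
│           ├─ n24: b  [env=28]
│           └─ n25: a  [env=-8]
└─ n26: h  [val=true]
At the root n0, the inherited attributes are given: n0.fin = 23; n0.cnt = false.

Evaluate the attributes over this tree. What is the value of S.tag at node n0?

1. n0.fin = 23  [given at root]
2. n0.cnt = false  [given at root]
3. n1.fin = 4  [S₀.fin - 19]
4. n1.cnt = false  [false]
5. n2.sig = 27  [S.fin + 23]
6. n3.env = 18  [terminal]
7. n4.sig = 21  [a.env + A₀.sig - 24]
8. n5.sig = 24  [A₀.sig + 3]
9. n6.env = -1  [terminal]
10. n7.val = true  [terminal]
11. n5.cnt = 11  [a.env + 12]
12. n5.off = "rr"  ["rr"]
13. n9.env = 23  [terminal]
14. n10.val = true  [terminal]
15. n11.env = 21  [terminal]
16. n8.tag = true  [h.val == true]
17. n8.sig = "yu"  ["yu"]
18. n8.pre = true  [h.val == true]
19. n8.acc = false  [a₀.env > 23]
20. n12.env = 3  [terminal]
21. n4.cnt = 29  [len(B.sig) + 27]
22. n4.off = "rrz"  [A₁.off ++ "z"]
23. n13.mk = 12  [a.env - 6]
24. n14.mk = -1  [C₀.mk - 13]
25. n15.env = -8  [terminal]
26. n16.val = true  [terminal]
27. n14.env = false  [false]
28. n17.sig = 8  [C₀.mk - 4]
29. n18.env = 21  [terminal]
30. n19.val = false  [terminal]
31. n20.val = true  [terminal]
32. n17.cnt = 9  [A.sig + b.env - 20]
33. n17.off = "yr"  ["yr"]
34. n13.env = false  [A.cnt == C₀.mk]
35. n2.cnt = 14  [a.env - 4]
36. n2.off = "rrzy"  [A₁.off ++ "y"]
37. n21.sig = 26  [S.fin + 22]
38. n22.mk = 29  [29]
39. n23.sig = 1  [C.mk - 28]
40. n24.env = 28  [terminal]
41. n25.env = -8  [terminal]
42. n23.cnt = 14  [a.env * 3 + 38]
43. n23.off = "vy"  ["vy"]
44. n22.env = true  [C.mk > 28]
45. n21.cnt = -1  [A.sig - 27]
46. n21.off = "qr"  ["qr"]
47. n1.tag = false  [A₁.cnt > -1]
48. n26.val = true  [terminal]
49. n0.tag = true  [S₁.tag == false]

true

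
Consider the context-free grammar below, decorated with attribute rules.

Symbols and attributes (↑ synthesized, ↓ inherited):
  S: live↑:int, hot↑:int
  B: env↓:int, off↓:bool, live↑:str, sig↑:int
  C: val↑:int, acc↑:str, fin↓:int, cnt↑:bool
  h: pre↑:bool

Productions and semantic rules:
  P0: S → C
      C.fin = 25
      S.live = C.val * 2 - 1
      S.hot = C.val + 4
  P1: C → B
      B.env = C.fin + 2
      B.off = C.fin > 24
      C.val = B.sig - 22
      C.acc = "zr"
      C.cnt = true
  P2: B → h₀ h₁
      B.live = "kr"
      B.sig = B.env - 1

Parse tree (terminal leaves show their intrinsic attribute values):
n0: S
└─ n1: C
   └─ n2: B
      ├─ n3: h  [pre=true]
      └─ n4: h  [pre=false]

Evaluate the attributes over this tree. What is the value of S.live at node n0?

7

1. n1.fin = 25  [25]
2. n2.env = 27  [C.fin + 2]
3. n2.off = true  [C.fin > 24]
4. n3.pre = true  [terminal]
5. n4.pre = false  [terminal]
6. n2.live = "kr"  ["kr"]
7. n2.sig = 26  [B.env - 1]
8. n1.val = 4  [B.sig - 22]
9. n1.acc = "zr"  ["zr"]
10. n1.cnt = true  [true]
11. n0.live = 7  [C.val * 2 - 1]
12. n0.hot = 8  [C.val + 4]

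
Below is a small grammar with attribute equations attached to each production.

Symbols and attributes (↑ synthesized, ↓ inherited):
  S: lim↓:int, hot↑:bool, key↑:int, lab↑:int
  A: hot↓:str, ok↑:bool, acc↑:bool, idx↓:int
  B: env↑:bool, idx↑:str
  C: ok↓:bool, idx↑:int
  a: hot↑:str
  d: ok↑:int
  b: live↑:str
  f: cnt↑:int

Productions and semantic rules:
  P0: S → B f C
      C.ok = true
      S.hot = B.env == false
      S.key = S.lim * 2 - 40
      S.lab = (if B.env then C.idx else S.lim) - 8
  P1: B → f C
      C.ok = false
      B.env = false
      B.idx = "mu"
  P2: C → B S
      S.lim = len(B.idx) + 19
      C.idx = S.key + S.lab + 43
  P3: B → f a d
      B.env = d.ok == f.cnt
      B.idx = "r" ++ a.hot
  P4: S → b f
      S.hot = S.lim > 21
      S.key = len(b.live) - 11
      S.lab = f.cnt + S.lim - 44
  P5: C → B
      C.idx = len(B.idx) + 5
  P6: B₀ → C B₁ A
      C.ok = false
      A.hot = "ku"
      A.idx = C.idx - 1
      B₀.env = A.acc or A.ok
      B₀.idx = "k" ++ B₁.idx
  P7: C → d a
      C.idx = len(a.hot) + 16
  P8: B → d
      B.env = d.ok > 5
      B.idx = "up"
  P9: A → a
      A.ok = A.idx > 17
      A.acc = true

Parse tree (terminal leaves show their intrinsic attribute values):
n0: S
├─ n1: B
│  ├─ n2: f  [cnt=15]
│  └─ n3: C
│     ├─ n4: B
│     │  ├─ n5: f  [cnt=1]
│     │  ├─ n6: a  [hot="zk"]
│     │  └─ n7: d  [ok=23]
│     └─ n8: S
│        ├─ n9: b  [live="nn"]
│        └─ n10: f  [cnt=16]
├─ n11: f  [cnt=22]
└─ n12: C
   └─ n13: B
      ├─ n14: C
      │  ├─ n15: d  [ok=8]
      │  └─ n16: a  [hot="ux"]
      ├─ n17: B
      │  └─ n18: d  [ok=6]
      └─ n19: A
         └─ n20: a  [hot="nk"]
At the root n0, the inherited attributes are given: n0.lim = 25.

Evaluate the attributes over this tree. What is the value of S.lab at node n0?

1. n0.lim = 25  [given at root]
2. n2.cnt = 15  [terminal]
3. n3.ok = false  [false]
4. n5.cnt = 1  [terminal]
5. n6.hot = "zk"  [terminal]
6. n7.ok = 23  [terminal]
7. n4.env = false  [d.ok == f.cnt]
8. n4.idx = "rzk"  ["r" ++ a.hot]
9. n8.lim = 22  [len(B.idx) + 19]
10. n9.live = "nn"  [terminal]
11. n10.cnt = 16  [terminal]
12. n8.hot = true  [S.lim > 21]
13. n8.key = -9  [len(b.live) - 11]
14. n8.lab = -6  [f.cnt + S.lim - 44]
15. n3.idx = 28  [S.key + S.lab + 43]
16. n1.env = false  [false]
17. n1.idx = "mu"  ["mu"]
18. n11.cnt = 22  [terminal]
19. n12.ok = true  [true]
20. n14.ok = false  [false]
21. n15.ok = 8  [terminal]
22. n16.hot = "ux"  [terminal]
23. n14.idx = 18  [len(a.hot) + 16]
24. n18.ok = 6  [terminal]
25. n17.env = true  [d.ok > 5]
26. n17.idx = "up"  ["up"]
27. n19.hot = "ku"  ["ku"]
28. n19.idx = 17  [C.idx - 1]
29. n20.hot = "nk"  [terminal]
30. n19.ok = false  [A.idx > 17]
31. n19.acc = true  [true]
32. n13.env = true  [A.acc or A.ok]
33. n13.idx = "kup"  ["k" ++ B₁.idx]
34. n12.idx = 8  [len(B.idx) + 5]
35. n0.hot = true  [B.env == false]
36. n0.key = 10  [S.lim * 2 - 40]
37. n0.lab = 17  [(if B.env then C.idx else S.lim) - 8]

17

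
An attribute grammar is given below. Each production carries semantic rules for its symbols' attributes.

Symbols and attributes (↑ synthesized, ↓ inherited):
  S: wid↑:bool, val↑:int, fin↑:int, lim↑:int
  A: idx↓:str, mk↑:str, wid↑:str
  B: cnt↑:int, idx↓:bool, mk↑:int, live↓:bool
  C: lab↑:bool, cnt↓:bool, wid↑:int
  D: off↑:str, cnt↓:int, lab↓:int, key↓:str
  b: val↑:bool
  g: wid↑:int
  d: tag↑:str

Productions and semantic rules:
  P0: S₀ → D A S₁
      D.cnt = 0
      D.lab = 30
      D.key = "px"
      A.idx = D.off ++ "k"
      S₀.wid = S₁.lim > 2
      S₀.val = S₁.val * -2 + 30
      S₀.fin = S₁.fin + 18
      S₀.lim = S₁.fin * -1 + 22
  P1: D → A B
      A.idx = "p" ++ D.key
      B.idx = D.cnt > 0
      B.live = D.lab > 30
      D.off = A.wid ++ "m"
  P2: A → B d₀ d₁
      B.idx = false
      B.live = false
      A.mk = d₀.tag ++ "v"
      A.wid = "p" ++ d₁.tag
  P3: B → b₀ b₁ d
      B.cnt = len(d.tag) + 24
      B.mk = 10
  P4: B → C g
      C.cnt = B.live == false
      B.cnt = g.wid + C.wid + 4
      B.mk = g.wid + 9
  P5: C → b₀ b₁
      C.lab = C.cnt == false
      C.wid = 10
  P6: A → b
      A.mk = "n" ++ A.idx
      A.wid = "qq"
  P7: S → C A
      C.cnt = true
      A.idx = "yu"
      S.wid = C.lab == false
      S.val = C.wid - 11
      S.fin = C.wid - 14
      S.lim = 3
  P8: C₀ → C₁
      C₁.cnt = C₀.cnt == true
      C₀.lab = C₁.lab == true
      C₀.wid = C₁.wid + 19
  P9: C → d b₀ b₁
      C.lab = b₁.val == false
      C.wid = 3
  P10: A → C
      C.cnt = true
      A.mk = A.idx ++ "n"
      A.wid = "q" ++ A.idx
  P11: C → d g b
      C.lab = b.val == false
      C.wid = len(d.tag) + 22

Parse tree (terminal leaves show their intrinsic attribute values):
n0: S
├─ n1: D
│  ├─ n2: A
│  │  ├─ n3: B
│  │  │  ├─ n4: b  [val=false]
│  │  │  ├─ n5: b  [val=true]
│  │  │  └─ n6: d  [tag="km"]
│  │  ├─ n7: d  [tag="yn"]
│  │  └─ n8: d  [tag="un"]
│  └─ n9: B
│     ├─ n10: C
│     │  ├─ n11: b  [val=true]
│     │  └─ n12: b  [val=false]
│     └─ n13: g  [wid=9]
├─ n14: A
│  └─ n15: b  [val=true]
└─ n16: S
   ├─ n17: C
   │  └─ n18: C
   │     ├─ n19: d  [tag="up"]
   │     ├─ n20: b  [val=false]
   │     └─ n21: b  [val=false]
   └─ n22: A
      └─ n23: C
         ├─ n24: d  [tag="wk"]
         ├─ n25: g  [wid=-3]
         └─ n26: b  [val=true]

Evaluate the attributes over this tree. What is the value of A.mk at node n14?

1. n1.cnt = 0  [0]
2. n1.lab = 30  [30]
3. n1.key = "px"  ["px"]
4. n2.idx = "ppx"  ["p" ++ D.key]
5. n3.idx = false  [false]
6. n3.live = false  [false]
7. n4.val = false  [terminal]
8. n5.val = true  [terminal]
9. n6.tag = "km"  [terminal]
10. n3.cnt = 26  [len(d.tag) + 24]
11. n3.mk = 10  [10]
12. n7.tag = "yn"  [terminal]
13. n8.tag = "un"  [terminal]
14. n2.mk = "ynv"  [d₀.tag ++ "v"]
15. n2.wid = "pun"  ["p" ++ d₁.tag]
16. n9.idx = false  [D.cnt > 0]
17. n9.live = false  [D.lab > 30]
18. n10.cnt = true  [B.live == false]
19. n11.val = true  [terminal]
20. n12.val = false  [terminal]
21. n10.lab = false  [C.cnt == false]
22. n10.wid = 10  [10]
23. n13.wid = 9  [terminal]
24. n9.cnt = 23  [g.wid + C.wid + 4]
25. n9.mk = 18  [g.wid + 9]
26. n1.off = "punm"  [A.wid ++ "m"]
27. n14.idx = "punmk"  [D.off ++ "k"]
28. n15.val = true  [terminal]
29. n14.mk = "npunmk"  ["n" ++ A.idx]
30. n14.wid = "qq"  ["qq"]
31. n17.cnt = true  [true]
32. n18.cnt = true  [C₀.cnt == true]
33. n19.tag = "up"  [terminal]
34. n20.val = false  [terminal]
35. n21.val = false  [terminal]
36. n18.lab = true  [b₁.val == false]
37. n18.wid = 3  [3]
38. n17.lab = true  [C₁.lab == true]
39. n17.wid = 22  [C₁.wid + 19]
40. n22.idx = "yu"  ["yu"]
41. n23.cnt = true  [true]
42. n24.tag = "wk"  [terminal]
43. n25.wid = -3  [terminal]
44. n26.val = true  [terminal]
45. n23.lab = false  [b.val == false]
46. n23.wid = 24  [len(d.tag) + 22]
47. n22.mk = "yun"  [A.idx ++ "n"]
48. n22.wid = "qyu"  ["q" ++ A.idx]
49. n16.wid = false  [C.lab == false]
50. n16.val = 11  [C.wid - 11]
51. n16.fin = 8  [C.wid - 14]
52. n16.lim = 3  [3]
53. n0.wid = true  [S₁.lim > 2]
54. n0.val = 8  [S₁.val * -2 + 30]
55. n0.fin = 26  [S₁.fin + 18]
56. n0.lim = 14  [S₁.fin * -1 + 22]

"npunmk"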